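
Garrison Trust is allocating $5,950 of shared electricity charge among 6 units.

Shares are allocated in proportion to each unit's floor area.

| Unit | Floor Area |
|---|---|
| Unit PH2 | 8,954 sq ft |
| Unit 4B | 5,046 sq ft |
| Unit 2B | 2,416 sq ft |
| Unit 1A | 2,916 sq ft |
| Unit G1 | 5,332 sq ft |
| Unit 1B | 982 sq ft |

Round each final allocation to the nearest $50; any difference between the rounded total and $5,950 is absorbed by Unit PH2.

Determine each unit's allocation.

Total floor area = 25,646.
Raw shares: Unit PH2 8,954/25,646 × $5,950 = 2,077.37; Unit 4B 5,046/25,646 × $5,950 = 1,170.70; Unit 2B 2,416/25,646 × $5,950 = 560.52; Unit 1A 2,916/25,646 × $5,950 = 676.53; Unit G1 5,332/25,646 × $5,950 = 1,237.05; Unit 1B 982/25,646 × $5,950 = 227.83.
Rounded to nearest $50: Unit PH2 $2,100; Unit 4B $1,150; Unit 2B $550; Unit 1A $700; Unit G1 $1,250; Unit 1B $250. Sum = $6,000.
Difference $5,950 − $6,000 = −$50 applied to Unit PH2: Unit PH2 becomes $2,050.

Unit PH2: $2,050; Unit 4B: $1,150; Unit 2B: $550; Unit 1A: $700; Unit G1: $1,250; Unit 1B: $250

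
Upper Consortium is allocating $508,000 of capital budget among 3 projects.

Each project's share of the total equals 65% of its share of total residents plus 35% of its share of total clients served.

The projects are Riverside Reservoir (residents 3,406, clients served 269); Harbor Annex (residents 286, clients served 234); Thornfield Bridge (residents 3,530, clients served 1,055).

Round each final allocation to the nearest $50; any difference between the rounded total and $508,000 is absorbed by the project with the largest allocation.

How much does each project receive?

Residents total 7,222; clients served total 1,558.
Combined weights (65% residents + 35% clients served): Riverside Reservoir 0.3670; Harbor Annex 0.0783; Thornfield Bridge 0.5547.
Unrounded shares: Riverside Reservoir 186,425.57; Harbor Annex 39,780.56; Thornfield Bridge 281,793.87.
Rounded to nearest $50: Riverside Reservoir $186,450; Harbor Annex $39,800; Thornfield Bridge $281,800. Sum = $508,050.
Difference $508,000 − $508,050 = −$50 applied to largest allocation (Thornfield Bridge): Thornfield Bridge becomes $281,750.

Riverside Reservoir: $186,450; Harbor Annex: $39,800; Thornfield Bridge: $281,750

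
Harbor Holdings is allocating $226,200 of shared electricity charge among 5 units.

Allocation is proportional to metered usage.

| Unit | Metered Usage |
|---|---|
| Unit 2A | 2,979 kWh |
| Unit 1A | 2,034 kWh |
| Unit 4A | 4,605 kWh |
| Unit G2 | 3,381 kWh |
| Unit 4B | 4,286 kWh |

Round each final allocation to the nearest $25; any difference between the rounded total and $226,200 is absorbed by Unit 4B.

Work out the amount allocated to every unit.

Sum of metered usage: 17,285.
Pro-rata amounts: Unit 2A 2,979/17,285 × $226,200 = 38,984.66; Unit 1A 2,034/17,285 × $226,200 = 26,617.92; Unit 4A 4,605/17,285 × $226,200 = 60,263.29; Unit G2 3,381/17,285 × $226,200 = 44,245.43; Unit 4B 4,286/17,285 × $226,200 = 56,088.70.
At nearest $25: Unit 2A $38,975; Unit 1A $26,625; Unit 4A $60,275; Unit G2 $44,250; Unit 4B $56,100. Sum = $226,225.
Difference $226,200 − $226,225 = −$25 applied to Unit 4B: Unit 4B becomes $56,075.

Unit 2A: $38,975; Unit 1A: $26,625; Unit 4A: $60,275; Unit G2: $44,250; Unit 4B: $56,075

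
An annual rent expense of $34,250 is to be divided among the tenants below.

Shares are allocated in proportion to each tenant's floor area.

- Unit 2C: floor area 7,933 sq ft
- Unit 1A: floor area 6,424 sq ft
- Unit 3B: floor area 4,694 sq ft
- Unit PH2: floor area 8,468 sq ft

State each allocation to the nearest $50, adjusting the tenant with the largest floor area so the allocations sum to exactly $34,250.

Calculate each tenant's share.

Total floor area = 7,933 + 6,424 + 4,694 + 8,468 = 27,519.
Unrounded shares: Unit 2C 9,873.37; Unit 1A 7,995.28; Unit 3B 5,842.13; Unit PH2 10,539.23.
At nearest $50: Unit 2C $9,850; Unit 1A $8,000; Unit 3B $5,850; Unit PH2 $10,550. Sum = $34,250.
No rounding difference to absorb.

Unit 2C: $9,850 · Unit 1A: $8,000 · Unit 3B: $5,850 · Unit PH2: $10,550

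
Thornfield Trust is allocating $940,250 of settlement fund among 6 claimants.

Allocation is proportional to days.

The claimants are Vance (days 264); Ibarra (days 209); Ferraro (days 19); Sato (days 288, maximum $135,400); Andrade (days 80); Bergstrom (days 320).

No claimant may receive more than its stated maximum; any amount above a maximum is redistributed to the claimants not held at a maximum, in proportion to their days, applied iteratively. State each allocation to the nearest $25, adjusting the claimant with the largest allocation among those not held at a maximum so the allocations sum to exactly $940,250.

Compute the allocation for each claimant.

Days total: 1,180.
Unconstrained shares: Vance 210,361.02; Ibarra 166,535.81; Ferraro 15,139.62; Sato 229,484.75; Andrade 63,745.76; Bergstrom 254,983.05.
Cap binds for Sato ($135,400); balance $804,850 reallocated over remaining days 892.
Redistributed shares: Vance 238,206.73 → $238,200; Ibarra 188,580.33 → $188,575; Ferraro 17,143.67 → $17,150; Andrade 72,183.86 → $72,175; Bergstrom 288,735.43 → $288,725.
Rounding difference +$25 applied to Bergstrom → $288,750.

Vance: $238,200; Ibarra: $188,575; Ferraro: $17,150; Sato: $135,400; Andrade: $72,175; Bergstrom: $288,750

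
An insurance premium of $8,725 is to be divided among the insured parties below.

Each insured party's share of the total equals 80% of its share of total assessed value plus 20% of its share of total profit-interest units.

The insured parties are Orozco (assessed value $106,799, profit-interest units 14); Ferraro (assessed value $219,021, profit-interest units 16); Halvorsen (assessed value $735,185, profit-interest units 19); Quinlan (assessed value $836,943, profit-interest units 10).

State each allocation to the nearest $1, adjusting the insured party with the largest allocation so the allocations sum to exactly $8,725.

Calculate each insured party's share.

Totals — assessed value 1,897,948, profit-interest units 59.
Composite weights (80% assessed value + 20% profit-interest units): Orozco 0.0925; Ferraro 0.1466; Halvorsen 0.3743; Quinlan 0.3867.
Unrounded shares: Orozco 806.84; Ferraro 1,278.70; Halvorsen 3,265.71; Quinlan 3,373.75.
After rounding ($1): Orozco $807; Ferraro $1,279; Halvorsen $3,266; Quinlan $3,374. Sum = $8,726.
Difference $8,725 − $8,726 = −$1 applied to largest allocation (Quinlan): Quinlan becomes $3,373.

Orozco: $807 · Ferraro: $1,279 · Halvorsen: $3,266 · Quinlan: $3,373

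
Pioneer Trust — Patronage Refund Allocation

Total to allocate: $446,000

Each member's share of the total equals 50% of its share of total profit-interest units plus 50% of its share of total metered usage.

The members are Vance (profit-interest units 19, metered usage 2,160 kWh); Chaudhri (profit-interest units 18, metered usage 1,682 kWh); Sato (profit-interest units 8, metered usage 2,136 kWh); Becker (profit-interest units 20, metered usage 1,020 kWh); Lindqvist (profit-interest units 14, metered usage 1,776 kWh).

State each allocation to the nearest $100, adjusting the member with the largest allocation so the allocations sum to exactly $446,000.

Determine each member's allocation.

Vance: $108,400 · Chaudhri: $93,600 · Sato: $76,900 · Becker: $82,400 · Lindqvist: $84,700

Totals — profit-interest units 79, metered usage 8,774.
Blended shares (50% profit-interest units + 50% metered usage): Vance 0.2433; Chaudhri 0.2098; Sato 0.1724; Becker 0.1847; Lindqvist 0.1898.
Pro-rata amounts: Vance 108,531.48; Chaudhri 93,559.84; Sato 76,870.86; Becker 82,380.02; Lindqvist 84,657.81.
Rounded to nearest $100: Vance $108,500; Chaudhri $93,600; Sato $76,900; Becker $82,400; Lindqvist $84,700. Sum = $446,100.
Difference $446,000 − $446,100 = −$100 applied to largest allocation (Vance): Vance becomes $108,400.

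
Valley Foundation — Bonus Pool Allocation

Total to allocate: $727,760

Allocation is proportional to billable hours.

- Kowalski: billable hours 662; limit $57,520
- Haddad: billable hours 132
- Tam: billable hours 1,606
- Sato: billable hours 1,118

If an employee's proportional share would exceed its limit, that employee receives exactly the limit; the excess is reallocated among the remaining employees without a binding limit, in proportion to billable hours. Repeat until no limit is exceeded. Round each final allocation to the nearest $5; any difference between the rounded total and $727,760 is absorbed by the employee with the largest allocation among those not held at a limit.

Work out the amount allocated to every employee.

Sum of billable hours: 3,518.
Unconstrained shares: Kowalski 136,946.31; Haddad 27,306.52; Tam 332,229.27; Sato 231,277.91.
Held at cap: Kowalski ($57,520); remaining pool $670,240 reallocated over remaining billable hours 2,856.
Remaining shares: Haddad 30,977.48 → $30,975; Tam 376,892.66 → $376,895; Sato 262,369.86 → $262,370.

Kowalski: $57,520; Haddad: $30,975; Tam: $376,895; Sato: $262,370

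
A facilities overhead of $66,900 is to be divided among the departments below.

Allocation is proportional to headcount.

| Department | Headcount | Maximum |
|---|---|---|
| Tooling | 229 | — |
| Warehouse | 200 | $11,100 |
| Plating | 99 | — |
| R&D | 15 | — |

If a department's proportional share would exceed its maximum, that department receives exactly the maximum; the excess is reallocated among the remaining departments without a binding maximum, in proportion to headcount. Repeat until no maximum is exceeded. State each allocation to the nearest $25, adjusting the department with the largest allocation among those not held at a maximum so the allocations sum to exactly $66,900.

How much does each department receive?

Tooling: $37,250 | Warehouse: $11,100 | Plating: $16,100 | R&D: $2,450

Total headcount = 543.
Proportional shares (ignoring caps): Tooling 28,213.81; Warehouse 24,640.88; Plating 12,197.24; R&D 1,848.07.
Cap binds for Warehouse ($11,100); residual $55,800 reallocated over remaining headcount 343.
Redistributed shares: Tooling 37,254.23 → $37,250; Plating 16,105.54 → $16,100; R&D 2,440.23 → $2,450.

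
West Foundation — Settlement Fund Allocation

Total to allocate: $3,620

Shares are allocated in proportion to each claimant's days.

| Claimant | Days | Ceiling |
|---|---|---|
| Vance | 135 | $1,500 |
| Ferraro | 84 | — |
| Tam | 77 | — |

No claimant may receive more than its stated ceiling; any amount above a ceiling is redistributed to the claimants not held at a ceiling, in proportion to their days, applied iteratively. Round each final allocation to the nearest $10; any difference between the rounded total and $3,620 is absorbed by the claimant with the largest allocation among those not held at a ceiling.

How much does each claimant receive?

Combined days = 296.
Pro-rata shares before constraints: Vance 1,651.01; Ferraro 1,027.30; Tam 941.69.
Cap binds for Vance ($1,500); balance $2,120 reallocated over remaining days 161.
Redistributed shares: Ferraro 1,106.09 → $1,110; Tam 1,013.91 → $1,010.

Vance: $1,500 | Ferraro: $1,110 | Tam: $1,010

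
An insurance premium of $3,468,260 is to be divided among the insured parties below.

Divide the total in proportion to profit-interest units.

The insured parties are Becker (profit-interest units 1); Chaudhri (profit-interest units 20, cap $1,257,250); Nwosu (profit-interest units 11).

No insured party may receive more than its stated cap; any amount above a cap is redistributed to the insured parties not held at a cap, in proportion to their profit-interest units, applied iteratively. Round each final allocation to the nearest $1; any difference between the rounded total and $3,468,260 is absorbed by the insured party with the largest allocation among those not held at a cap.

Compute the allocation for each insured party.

Becker: $184,251 | Chaudhri: $1,257,250 | Nwosu: $2,026,759

Combined profit-interest units = 32.
Unconstrained shares: Becker 108,383.12; Chaudhri 2,167,662.50; Nwosu 1,192,214.38.
Cap binds for Chaudhri ($1,257,250); balance $2,211,010 reallocated over remaining profit-interest units 12.
Remaining shares: Becker 184,250.83 → $184,251; Nwosu 2,026,759.17 → $2,026,759.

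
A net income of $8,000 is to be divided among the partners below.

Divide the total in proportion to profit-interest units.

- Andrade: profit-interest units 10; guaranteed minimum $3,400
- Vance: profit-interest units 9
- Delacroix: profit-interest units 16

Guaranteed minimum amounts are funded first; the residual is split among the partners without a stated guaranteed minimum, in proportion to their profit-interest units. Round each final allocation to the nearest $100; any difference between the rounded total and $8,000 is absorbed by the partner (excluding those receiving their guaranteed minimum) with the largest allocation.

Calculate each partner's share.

Andrade: $3,400; Vance: $1,700; Delacroix: $2,900

Fund the minimums — Andrade $3,400. Remaining pool $4,600.
Remaining pool split over remaining profit-interest units 25: Vance 1,656.00 → $1,700; Delacroix 2,944.00 → $2,900.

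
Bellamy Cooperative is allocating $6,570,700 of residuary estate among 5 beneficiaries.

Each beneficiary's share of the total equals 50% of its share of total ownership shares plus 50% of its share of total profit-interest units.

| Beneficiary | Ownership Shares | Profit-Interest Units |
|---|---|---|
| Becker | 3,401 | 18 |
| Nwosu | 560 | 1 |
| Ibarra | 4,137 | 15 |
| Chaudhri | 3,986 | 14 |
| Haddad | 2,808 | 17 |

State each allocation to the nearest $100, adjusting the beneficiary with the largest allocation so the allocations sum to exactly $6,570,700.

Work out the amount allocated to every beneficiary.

Totals — ownership shares 14,892, profit-interest units 65.
Blended shares (50% ownership shares + 50% profit-interest units): Becker 0.2527; Nwosu 0.0265; Ibarra 0.2543; Chaudhri 0.2415; Haddad 0.2250.
Raw shares: Becker 1,660,089.75; Nwosu 174,086.42; Ibarra 1,670,828.45; Chaudhri 1,586,972.23; Haddad 1,478,723.14.
After rounding ($100): Becker $1,660,100; Nwosu $174,100; Ibarra $1,670,800; Chaudhri $1,587,000; Haddad $1,478,700. Sum = $6,570,700.
Rounded total matches; no reconciliation needed.

Becker: $1,660,100; Nwosu: $174,100; Ibarra: $1,670,800; Chaudhri: $1,587,000; Haddad: $1,478,700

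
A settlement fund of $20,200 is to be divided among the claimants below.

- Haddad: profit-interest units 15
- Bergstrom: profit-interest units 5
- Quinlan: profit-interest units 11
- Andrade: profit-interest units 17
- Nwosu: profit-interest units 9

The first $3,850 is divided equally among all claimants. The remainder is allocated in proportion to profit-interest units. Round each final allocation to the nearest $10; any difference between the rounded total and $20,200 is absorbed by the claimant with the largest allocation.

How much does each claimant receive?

Haddad: $5,070 · Bergstrom: $2,200 · Quinlan: $3,930 · Andrade: $5,650 · Nwosu: $3,350

First tranche $3,850 split equally: $770 each.
Remainder $16,350 by profit-interest units (total 57): Haddad 4,302.63 → $4,300; Bergstrom 1,434.21 → $1,430; Quinlan 3,155.26 → $3,160; Andrade 4,876.32 → $4,880; Nwosu 2,581.58 → $2,580.
Totals: Haddad $770 + $4,300 = $5,070; Bergstrom $770 + $1,430 = $2,200; Quinlan $770 + $3,160 = $3,930; Andrade $770 + $4,880 = $5,650; Nwosu $770 + $2,580 = $3,350.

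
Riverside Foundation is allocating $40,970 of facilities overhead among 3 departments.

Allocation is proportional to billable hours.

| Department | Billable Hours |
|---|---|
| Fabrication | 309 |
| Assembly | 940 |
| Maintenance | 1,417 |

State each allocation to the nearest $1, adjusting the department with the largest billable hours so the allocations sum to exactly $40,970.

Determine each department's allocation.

Combined billable hours = 2,666.
Pro-rata amounts: Fabrication 309/2,666 × $40,970 = 4,748.59; Assembly 940/2,666 × $40,970 = 14,445.54; Maintenance 1,417/2,666 × $40,970 = 21,775.88.
Rounded to nearest $1: Fabrication $4,749; Assembly $14,446; Maintenance $21,776. Sum = $40,971.
Difference $40,970 − $40,971 = −$1 applied to largest billable hours (Maintenance): Maintenance becomes $21,775.

Fabrication: $4,749 | Assembly: $14,446 | Maintenance: $21,775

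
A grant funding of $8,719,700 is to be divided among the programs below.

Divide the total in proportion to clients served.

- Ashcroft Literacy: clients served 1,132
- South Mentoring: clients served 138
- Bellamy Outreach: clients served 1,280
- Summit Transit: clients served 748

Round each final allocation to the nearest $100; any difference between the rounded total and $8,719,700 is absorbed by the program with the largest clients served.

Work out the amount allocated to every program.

Ashcroft Literacy: $2,992,900 | South Mentoring: $364,900 | Bellamy Outreach: $3,384,200 | Summit Transit: $1,977,700

Sum of clients served: 1,132 + 138 + 1,280 + 748 = 3,298.
Pro-rata amounts: Ashcroft Literacy 2,992,935.23; South Mentoring 364,863.13; Bellamy Outreach 3,384,237.72; Summit Transit 1,977,663.92.
At nearest $100: Ashcroft Literacy $2,992,900; South Mentoring $364,900; Bellamy Outreach $3,384,200; Summit Transit $1,977,700. Sum = $8,719,700.
Sum already equals the total — no adjustment.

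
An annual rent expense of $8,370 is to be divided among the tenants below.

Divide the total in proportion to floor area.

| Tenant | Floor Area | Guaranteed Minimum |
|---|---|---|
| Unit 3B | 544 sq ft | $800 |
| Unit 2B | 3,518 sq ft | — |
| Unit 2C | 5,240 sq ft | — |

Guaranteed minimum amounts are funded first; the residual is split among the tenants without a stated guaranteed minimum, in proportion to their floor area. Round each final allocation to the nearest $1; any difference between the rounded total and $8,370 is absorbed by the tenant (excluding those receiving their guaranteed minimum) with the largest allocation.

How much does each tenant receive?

Unit 3B: $800; Unit 2B: $3,041; Unit 2C: $4,529

Fund the minimums — Unit 3B $800. Remaining pool $7,570.
Remaining pool split over remaining floor area 8,758: Unit 2B 3,040.79 → $3,041; Unit 2C 4,529.21 → $4,529.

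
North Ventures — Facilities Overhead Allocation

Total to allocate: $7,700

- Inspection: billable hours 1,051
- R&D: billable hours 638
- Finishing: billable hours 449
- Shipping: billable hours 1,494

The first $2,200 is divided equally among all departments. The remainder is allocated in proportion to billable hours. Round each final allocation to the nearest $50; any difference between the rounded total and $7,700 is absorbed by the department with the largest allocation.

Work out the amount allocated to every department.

Inspection: $2,150; R&D: $1,500; Finishing: $1,250; Shipping: $2,800

First tranche $2,200 split equally: $550 each.
Remainder $5,500 by billable hours (total 3,632): Inspection 1,591.55 → $1,600; R&D 966.13 → $950; Finishing 679.93 → $700; Shipping 2,262.39 → $2,250.
Totals: Inspection $550 + $1,600 = $2,150; R&D $550 + $950 = $1,500; Finishing $550 + $700 = $1,250; Shipping $550 + $2,250 = $2,800.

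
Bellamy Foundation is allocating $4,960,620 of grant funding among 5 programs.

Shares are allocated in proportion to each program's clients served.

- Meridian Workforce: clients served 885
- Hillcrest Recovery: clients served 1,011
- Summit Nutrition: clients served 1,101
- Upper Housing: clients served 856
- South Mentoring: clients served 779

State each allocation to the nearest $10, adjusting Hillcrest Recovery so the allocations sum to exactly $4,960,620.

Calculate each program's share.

Sum of clients served: 4,632.
Proportional shares: Meridian Workforce 885/4,632 × $4,960,620 = 947,786.85; Hillcrest Recovery 1,011/4,632 × $4,960,620 = 1,082,726.00; Summit Nutrition 1,101/4,632 × $4,960,620 = 1,179,111.10; Upper Housing 856/4,632 × $4,960,620 = 916,729.43; South Mentoring 779/4,632 × $4,960,620 = 834,266.62.
After rounding ($10): Meridian Workforce $947,790; Hillcrest Recovery $1,082,730; Summit Nutrition $1,179,110; Upper Housing $916,730; South Mentoring $834,270. Sum = $4,960,630.
Difference $4,960,620 − $4,960,630 = −$10 applied to Hillcrest Recovery: Hillcrest Recovery becomes $1,082,720.

Meridian Workforce: $947,790; Hillcrest Recovery: $1,082,720; Summit Nutrition: $1,179,110; Upper Housing: $916,730; South Mentoring: $834,270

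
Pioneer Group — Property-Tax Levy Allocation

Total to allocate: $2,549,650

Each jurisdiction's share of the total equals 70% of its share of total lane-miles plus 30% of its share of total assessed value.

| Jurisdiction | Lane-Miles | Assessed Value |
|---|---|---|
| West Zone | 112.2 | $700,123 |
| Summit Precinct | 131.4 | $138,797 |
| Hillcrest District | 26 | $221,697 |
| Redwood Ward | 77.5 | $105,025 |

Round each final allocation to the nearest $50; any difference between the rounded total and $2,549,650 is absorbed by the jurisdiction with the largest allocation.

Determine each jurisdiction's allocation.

Lane-miles total 347.1; assessed value total 1,165,642.
Combined weights (70% lane-miles + 30% assessed value): West Zone 0.4065; Summit Precinct 0.3007; Hillcrest District 0.1095; Redwood Ward 0.1833.
Raw shares: West Zone 1,036,342.81; Summit Precinct 766,724.91; Hillcrest District 279,167.22; Redwood Ward 467,415.06.
After rounding ($50): West Zone $1,036,350; Summit Precinct $766,700; Hillcrest District $279,150; Redwood Ward $467,400. Sum = $2,549,600.
Difference $2,549,650 − $2,549,600 = +$50 applied to largest allocation (West Zone): West Zone becomes $1,036,400.

West Zone: $1,036,400 | Summit Precinct: $766,700 | Hillcrest District: $279,150 | Redwood Ward: $467,400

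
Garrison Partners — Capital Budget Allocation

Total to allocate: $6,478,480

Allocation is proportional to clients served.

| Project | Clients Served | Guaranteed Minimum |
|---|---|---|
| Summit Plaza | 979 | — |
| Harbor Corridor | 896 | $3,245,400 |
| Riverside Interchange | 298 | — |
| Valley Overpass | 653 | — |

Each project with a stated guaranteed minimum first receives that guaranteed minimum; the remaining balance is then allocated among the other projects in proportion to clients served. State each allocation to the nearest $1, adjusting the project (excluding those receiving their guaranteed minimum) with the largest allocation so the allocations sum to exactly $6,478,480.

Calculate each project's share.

Guaranteed amounts: Harbor Corridor $3,245,400. Balance $3,233,080.
Balance split over remaining clients served 1,930: Summit Plaza 1,639,992.39 → $1,639,992; Riverside Interchange 499,200.95 → $499,201; Valley Overpass 1,093,886.65 → $1,093,887.

Summit Plaza: $1,639,992 | Harbor Corridor: $3,245,400 | Riverside Interchange: $499,201 | Valley Overpass: $1,093,887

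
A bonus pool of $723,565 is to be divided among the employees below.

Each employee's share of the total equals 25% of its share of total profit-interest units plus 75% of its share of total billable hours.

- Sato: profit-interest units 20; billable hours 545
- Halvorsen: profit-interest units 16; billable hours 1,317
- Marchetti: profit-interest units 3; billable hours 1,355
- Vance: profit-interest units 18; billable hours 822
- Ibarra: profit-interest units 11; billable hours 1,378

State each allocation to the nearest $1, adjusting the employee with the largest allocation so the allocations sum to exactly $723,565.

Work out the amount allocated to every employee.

Totals — profit-interest units 68, billable hours 5,417.
Blended shares (25% profit-interest units + 75% billable hours): Sato 0.1490; Halvorsen 0.2412; Marchetti 0.1986; Vance 0.1800; Ibarra 0.2312.
Raw shares: Sato 107,801.28; Halvorsen 174,499.39; Marchetti 143,724.07; Vance 130,230.74; Ibarra 167,309.53.
After rounding ($1): Sato $107,801; Halvorsen $174,499; Marchetti $143,724; Vance $130,231; Ibarra $167,310. Sum = $723,565.
No rounding difference to absorb.

Sato: $107,801 · Halvorsen: $174,499 · Marchetti: $143,724 · Vance: $130,231 · Ibarra: $167,310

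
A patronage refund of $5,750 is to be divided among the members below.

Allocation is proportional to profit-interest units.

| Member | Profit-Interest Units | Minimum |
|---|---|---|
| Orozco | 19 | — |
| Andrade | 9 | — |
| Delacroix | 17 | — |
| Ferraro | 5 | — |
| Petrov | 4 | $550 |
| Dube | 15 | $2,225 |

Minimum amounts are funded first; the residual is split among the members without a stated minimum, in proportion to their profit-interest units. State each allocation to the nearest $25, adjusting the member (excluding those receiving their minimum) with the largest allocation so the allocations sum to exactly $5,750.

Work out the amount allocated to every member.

Fund the minimums — Petrov $550; Dube $2,225. Residual $2,975.
Residual split over remaining profit-interest units 50: Orozco 1,130.50 → $1,125; Andrade 535.50 → $525; Delacroix 1,011.50 → $1,000; Ferraro 297.50 → $300.
Rounding difference +$25 applied to Orozco → $1,150.

Orozco: $1,150; Andrade: $525; Delacroix: $1,000; Ferraro: $300; Petrov: $550; Dube: $2,225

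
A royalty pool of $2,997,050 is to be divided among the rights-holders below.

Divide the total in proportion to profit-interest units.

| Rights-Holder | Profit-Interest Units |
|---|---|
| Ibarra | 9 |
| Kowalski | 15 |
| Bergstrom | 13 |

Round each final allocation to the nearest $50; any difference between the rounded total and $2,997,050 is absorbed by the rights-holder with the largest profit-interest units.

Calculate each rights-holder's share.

Profit-interest units total: 9 + 15 + 13 = 37.
Unrounded shares: Ibarra 729,012.16; Kowalski 1,215,020.27; Bergstrom 1,053,017.57.
At nearest $50: Ibarra $729,000; Kowalski $1,215,000; Bergstrom $1,053,000. Sum = $2,997,000.
Difference $2,997,050 − $2,997,000 = +$50 applied to largest profit-interest units (Kowalski): Kowalski becomes $1,215,050.

Ibarra: $729,000; Kowalski: $1,215,050; Bergstrom: $1,053,000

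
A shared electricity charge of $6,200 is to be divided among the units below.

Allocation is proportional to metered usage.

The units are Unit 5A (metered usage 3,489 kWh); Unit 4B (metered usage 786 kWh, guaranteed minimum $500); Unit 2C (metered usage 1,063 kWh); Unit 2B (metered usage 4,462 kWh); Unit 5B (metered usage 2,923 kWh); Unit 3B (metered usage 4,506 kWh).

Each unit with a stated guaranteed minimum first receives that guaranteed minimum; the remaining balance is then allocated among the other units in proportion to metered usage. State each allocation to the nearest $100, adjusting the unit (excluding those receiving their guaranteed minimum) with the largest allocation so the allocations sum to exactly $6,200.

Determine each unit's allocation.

Unit 5A: $1,200 · Unit 4B: $500 · Unit 2C: $400 · Unit 2B: $1,500 · Unit 5B: $1,000 · Unit 3B: $1,600

Guaranteed amounts: Unit 4B $500. Residual $5,700.
Residual split over remaining metered usage 16,443: Unit 5A 1,209.47 → $1,200; Unit 2C 368.49 → $400; Unit 2B 1,546.76 → $1,500; Unit 5B 1,013.26 → $1,000; Unit 3B 1,562.01 → $1,600.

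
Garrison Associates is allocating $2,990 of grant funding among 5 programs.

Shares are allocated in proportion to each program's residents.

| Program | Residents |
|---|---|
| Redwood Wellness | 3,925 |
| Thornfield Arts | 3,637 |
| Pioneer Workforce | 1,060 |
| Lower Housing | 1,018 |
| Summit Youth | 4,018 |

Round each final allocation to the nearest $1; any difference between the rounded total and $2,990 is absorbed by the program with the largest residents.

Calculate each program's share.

Redwood Wellness: $859 | Thornfield Arts: $796 | Pioneer Workforce: $232 | Lower Housing: $223 | Summit Youth: $880

Sum of residents: 3,925 + 3,637 + 1,060 + 1,018 + 4,018 = 13,658.
Proportional shares: Redwood Wellness 859.26; Thornfield Arts 796.21; Pioneer Workforce 232.05; Lower Housing 222.86; Summit Youth 879.62.
Rounded to nearest $1: Redwood Wellness $859; Thornfield Arts $796; Pioneer Workforce $232; Lower Housing $223; Summit Youth $880. Sum = $2,990.
No rounding difference to absorb.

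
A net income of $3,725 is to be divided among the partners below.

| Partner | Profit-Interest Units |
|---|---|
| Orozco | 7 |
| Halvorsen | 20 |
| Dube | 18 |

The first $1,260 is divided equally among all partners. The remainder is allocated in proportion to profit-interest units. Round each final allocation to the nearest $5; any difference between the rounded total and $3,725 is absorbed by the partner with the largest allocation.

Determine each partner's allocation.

First tranche $1,260 split equally: $420 each.
Remainder $2,465 by profit-interest units (total 45): Orozco 383.44 → $385; Halvorsen 1,095.56 → $1,095; Dube 986.00 → $985.
Totals: Orozco $420 + $385 = $805; Halvorsen $420 + $1,095 = $1,515; Dube $420 + $985 = $1,405.

Orozco: $805 | Halvorsen: $1,515 | Dube: $1,405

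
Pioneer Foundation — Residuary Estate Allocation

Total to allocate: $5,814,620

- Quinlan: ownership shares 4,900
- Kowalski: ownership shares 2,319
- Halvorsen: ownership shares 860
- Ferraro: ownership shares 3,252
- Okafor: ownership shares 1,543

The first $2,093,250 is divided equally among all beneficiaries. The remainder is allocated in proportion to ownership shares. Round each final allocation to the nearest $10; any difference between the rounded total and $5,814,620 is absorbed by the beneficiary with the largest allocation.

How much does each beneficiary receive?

Quinlan: $1,835,050 · Kowalski: $1,088,980 · Halvorsen: $667,240 · Ferraro: $1,358,680 · Okafor: $864,670

Equal tier: $2,093,250 ÷ 5 = $418,650 apiece.
Remainder $3,721,370 by ownership shares (total 12,874): Quinlan 1,416,398.40 → $1,416,400; Kowalski 670,332.22 → $670,330; Halvorsen 248,592.37 → $248,590; Ferraro 940,026.04 → $940,030; Okafor 446,020.97 → $446,020.
Totals: Quinlan $418,650 + $1,416,400 = $1,835,050; Kowalski $418,650 + $670,330 = $1,088,980; Halvorsen $418,650 + $248,590 = $667,240; Ferraro $418,650 + $940,030 = $1,358,680; Okafor $418,650 + $446,020 = $864,670.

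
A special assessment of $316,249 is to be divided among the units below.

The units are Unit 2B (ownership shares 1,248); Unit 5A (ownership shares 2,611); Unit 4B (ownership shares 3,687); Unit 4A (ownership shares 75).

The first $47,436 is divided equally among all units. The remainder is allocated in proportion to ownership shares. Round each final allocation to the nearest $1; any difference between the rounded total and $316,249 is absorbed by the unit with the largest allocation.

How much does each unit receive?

Unit 2B: $55,879; Unit 5A: $103,956; Unit 4B: $141,910; Unit 4A: $14,504

First tranche $47,436 split equally: $11,859 each.
Remainder $268,813 by ownership shares (total 7,621): Unit 2B 44,020.29 → $44,020; Unit 5A 92,096.94 → $92,097; Unit 4B 130,050.33 → $130,050; Unit 4A 2,645.45 → $2,645.
Rounding difference +$1 on remainder applied to Unit 4B.
Totals: Unit 2B $11,859 + $44,020 = $55,879; Unit 5A $11,859 + $92,097 = $103,956; Unit 4B $11,859 + $130,051 = $141,910; Unit 4A $11,859 + $2,645 = $14,504.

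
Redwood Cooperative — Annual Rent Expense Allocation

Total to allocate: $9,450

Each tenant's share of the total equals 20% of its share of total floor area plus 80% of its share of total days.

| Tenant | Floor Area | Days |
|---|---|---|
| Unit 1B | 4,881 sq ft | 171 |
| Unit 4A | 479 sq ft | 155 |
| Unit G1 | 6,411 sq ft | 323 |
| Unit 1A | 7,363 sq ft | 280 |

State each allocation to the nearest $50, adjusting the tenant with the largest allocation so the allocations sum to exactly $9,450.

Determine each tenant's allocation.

Unit 1B: $1,850 · Unit 4A: $1,300 · Unit G1: $3,300 · Unit 1A: $3,000

Totals — floor area 19,134, days 929.
Composite weights (20% floor area + 80% days): Unit 1B 0.1983; Unit 4A 0.1385; Unit G1 0.3452; Unit 1A 0.3181.
Pro-rata amounts: Unit 1B 1,873.69; Unit 4A 1,308.67; Unit G1 3,261.76; Unit 1A 3,005.87.
Rounded to nearest $50: Unit 1B $1,850; Unit 4A $1,300; Unit G1 $3,250; Unit 1A $3,000. Sum = $9,400.
Difference $9,450 − $9,400 = +$50 applied to largest allocation (Unit G1): Unit G1 becomes $3,300.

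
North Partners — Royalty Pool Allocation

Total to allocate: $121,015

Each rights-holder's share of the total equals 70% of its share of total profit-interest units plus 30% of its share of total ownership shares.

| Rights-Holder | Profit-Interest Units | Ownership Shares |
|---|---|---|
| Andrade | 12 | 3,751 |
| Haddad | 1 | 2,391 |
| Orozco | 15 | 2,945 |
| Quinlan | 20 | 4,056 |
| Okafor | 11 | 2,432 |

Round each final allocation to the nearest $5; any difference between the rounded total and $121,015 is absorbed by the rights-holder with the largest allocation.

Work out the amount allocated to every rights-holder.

Andrade: $25,975 · Haddad: $7,010 · Orozco: $28,400 · Quinlan: $38,170 · Okafor: $21,460

Totals — profit-interest units 59, ownership shares 15,575.
Composite weights (70% profit-interest units + 30% ownership shares): Andrade 0.2146; Haddad 0.0579; Orozco 0.2347; Quinlan 0.3154; Okafor 0.1774.
Raw shares: Andrade 25,972.64; Haddad 7,009.07; Orozco 28,401.21; Quinlan 38,169.74; Okafor 21,462.35.
After rounding ($5): Andrade $25,975; Haddad $7,010; Orozco $28,400; Quinlan $38,170; Okafor $21,460. Sum = $121,015.
Rounded total matches; no reconciliation needed.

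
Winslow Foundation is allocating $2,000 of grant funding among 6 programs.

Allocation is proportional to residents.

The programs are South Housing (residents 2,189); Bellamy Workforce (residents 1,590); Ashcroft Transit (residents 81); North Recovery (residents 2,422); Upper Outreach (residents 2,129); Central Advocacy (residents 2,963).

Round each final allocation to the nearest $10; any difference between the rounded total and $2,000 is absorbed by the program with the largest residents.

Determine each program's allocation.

Total residents = 11,374.
Unrounded shares: South Housing 2,189/11,374 × $2,000 = 384.91; Bellamy Workforce 1,590/11,374 × $2,000 = 279.59; Ashcroft Transit 81/11,374 × $2,000 = 14.24; North Recovery 2,422/11,374 × $2,000 = 425.88; Upper Outreach 2,129/11,374 × $2,000 = 374.36; Central Advocacy 2,963/11,374 × $2,000 = 521.01.
At nearest $10: South Housing $380; Bellamy Workforce $280; Ashcroft Transit $10; North Recovery $430; Upper Outreach $370; Central Advocacy $520. Sum = $1,990.
Difference $2,000 − $1,990 = +$10 applied to largest residents (Central Advocacy): Central Advocacy becomes $530.

South Housing: $380 · Bellamy Workforce: $280 · Ashcroft Transit: $10 · North Recovery: $430 · Upper Outreach: $370 · Central Advocacy: $530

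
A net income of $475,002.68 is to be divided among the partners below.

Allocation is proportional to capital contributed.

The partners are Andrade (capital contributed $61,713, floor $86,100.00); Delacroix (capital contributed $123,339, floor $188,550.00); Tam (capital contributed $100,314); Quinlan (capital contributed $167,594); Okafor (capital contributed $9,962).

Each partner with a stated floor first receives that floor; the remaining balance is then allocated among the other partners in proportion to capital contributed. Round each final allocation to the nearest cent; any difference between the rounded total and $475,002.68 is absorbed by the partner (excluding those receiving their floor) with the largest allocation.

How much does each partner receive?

Minimums first: Andrade $86,100.00; Delacroix $188,550.00. Remaining pool $200,352.68.
Remaining pool split over remaining capital contributed 277,870: Tam 72,329.4301 → $72,329.43; Quinlan 120,840.3464 → $120,840.35; Okafor 7,182.9035 → $7,182.90.

Andrade: $86,100.00; Delacroix: $188,550.00; Tam: $72,329.43; Quinlan: $120,840.35; Okafor: $7,182.90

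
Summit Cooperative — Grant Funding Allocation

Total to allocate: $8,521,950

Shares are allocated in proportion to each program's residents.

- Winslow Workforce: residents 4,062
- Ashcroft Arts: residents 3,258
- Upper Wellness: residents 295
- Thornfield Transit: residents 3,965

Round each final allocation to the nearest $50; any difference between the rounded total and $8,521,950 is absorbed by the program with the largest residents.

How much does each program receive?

Winslow Workforce: $2,989,300 | Ashcroft Arts: $2,397,650 | Upper Wellness: $217,100 | Thornfield Transit: $2,917,900

Residents total: 4,062 + 3,258 + 295 + 3,965 = 11,580.
Raw shares: Winslow Workforce 2,989,305.78; Ashcroft Arts 2,397,626.35; Upper Wellness 217,096.31; Thornfield Transit 2,917,921.57.
Rounded to nearest $50: Winslow Workforce $2,989,300; Ashcroft Arts $2,397,650; Upper Wellness $217,100; Thornfield Transit $2,917,900. Sum = $8,521,950.
Sum already equals the total — no adjustment.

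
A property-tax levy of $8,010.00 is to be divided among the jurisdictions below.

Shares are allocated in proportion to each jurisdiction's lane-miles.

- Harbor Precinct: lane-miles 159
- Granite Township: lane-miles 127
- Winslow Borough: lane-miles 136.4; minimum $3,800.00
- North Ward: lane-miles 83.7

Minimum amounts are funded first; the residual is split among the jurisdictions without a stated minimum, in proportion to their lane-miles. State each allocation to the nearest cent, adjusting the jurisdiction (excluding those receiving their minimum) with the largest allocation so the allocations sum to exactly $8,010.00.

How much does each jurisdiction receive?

Guaranteed amounts: Winslow Borough $3,800.00. Residual $4,210.00.
Residual split over remaining lane-miles 369.7: Harbor Precinct 1,810.6302 → $1,810.63; Granite Township 1,446.2267 → $1,446.23; North Ward 953.1431 → $953.14.

Harbor Precinct: $1,810.63 · Granite Township: $1,446.23 · Winslow Borough: $3,800.00 · North Ward: $953.14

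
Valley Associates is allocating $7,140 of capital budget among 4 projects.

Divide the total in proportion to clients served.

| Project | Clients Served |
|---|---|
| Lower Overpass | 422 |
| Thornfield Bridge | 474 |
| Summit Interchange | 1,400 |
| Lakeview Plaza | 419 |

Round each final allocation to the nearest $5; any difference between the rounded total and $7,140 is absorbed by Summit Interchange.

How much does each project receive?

Lower Overpass: $1,110; Thornfield Bridge: $1,245; Summit Interchange: $3,685; Lakeview Plaza: $1,100

Clients served total: 2,715.
Raw shares: Lower Overpass 422/2,715 × $7,140 = 1,109.79; Thornfield Bridge 474/2,715 × $7,140 = 1,246.54; Summit Interchange 1,400/2,715 × $7,140 = 3,681.77; Lakeview Plaza 419/2,715 × $7,140 = 1,101.90.
After rounding ($5): Lower Overpass $1,110; Thornfield Bridge $1,245; Summit Interchange $3,680; Lakeview Plaza $1,100. Sum = $7,135.
Difference $7,140 − $7,135 = +$5 applied to Summit Interchange: Summit Interchange becomes $3,685.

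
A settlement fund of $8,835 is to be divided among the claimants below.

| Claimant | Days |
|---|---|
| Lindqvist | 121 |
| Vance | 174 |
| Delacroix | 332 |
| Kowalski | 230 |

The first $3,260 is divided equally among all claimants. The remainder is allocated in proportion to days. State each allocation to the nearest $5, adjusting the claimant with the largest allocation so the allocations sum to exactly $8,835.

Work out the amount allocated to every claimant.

Equal tier: $3,260 ÷ 4 = $815 apiece.
Remainder $5,575 by days (total 857): Lindqvist 787.14 → $785; Vance 1,131.91 → $1,130; Delacroix 2,159.74 → $2,160; Kowalski 1,496.21 → $1,495.
Rounding difference +$5 on remainder applied to Delacroix.
Totals: Lindqvist $815 + $785 = $1,600; Vance $815 + $1,130 = $1,945; Delacroix $815 + $2,165 = $2,980; Kowalski $815 + $1,495 = $2,310.

Lindqvist: $1,600; Vance: $1,945; Delacroix: $2,980; Kowalski: $2,310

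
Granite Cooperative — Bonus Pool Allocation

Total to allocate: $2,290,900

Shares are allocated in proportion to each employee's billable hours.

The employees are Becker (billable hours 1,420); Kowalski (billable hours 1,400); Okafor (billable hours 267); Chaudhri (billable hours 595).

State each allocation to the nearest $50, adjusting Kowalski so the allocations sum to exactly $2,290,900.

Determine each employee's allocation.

Becker: $883,500 | Kowalski: $871,100 | Okafor: $166,100 | Chaudhri: $370,200

Combined billable hours = 3,682.
Raw shares: Becker 1,420/3,682 × $2,290,900 = 883,508.42; Kowalski 1,400/3,682 × $2,290,900 = 871,064.64; Okafor 267/3,682 × $2,290,900 = 166,124.47; Chaudhri 595/3,682 × $2,290,900 = 370,202.47.
After rounding ($50): Becker $883,500; Kowalski $871,050; Okafor $166,100; Chaudhri $370,200. Sum = $2,290,850.
Difference $2,290,900 − $2,290,850 = +$50 applied to Kowalski: Kowalski becomes $871,100.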